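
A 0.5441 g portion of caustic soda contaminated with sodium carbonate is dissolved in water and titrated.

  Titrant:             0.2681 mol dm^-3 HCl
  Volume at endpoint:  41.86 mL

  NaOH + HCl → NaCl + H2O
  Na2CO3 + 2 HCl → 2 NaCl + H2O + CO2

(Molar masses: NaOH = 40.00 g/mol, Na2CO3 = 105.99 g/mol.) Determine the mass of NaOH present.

0.1559 g

n(HCl) = 0.04186 × 0.2681 = 0.01122 mol
Let x = n(NaOH), y = n(Na2CO3).
Titrant: 1x + 2y = 0.01122;  mass: 40.00x + 105.99y = 0.5441
Solving, x = 3.897 × 10^-3 mol, y = 3.663 × 10^-3 mol
mass of NaOH = 3.897 × 10^-3 × 40.00 = 0.1559 g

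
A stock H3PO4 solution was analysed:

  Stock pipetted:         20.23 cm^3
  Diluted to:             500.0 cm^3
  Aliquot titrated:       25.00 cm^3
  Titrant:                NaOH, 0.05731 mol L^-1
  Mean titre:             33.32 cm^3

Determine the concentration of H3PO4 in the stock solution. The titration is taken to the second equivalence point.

0.9439 mol/L

H3PO4 + 2 NaOH → Na2HPO4 + 2 H2O
n(NaOH) = 0.03332 × 0.05731 = 1.910 × 10^-3 mol
From the 1:2 ratio, n(H3PO4) in the aliquot = 1/2 × 1.910 × 10^-3 = 9.548 × 10^-4 mol
[H3PO4]_dilute = 9.548 × 10^-4 / 0.02500 = 0.03819 mol/L
Dilution factor = 500.0 / 20.23 = 24.72
[H3PO4]_stock = 0.03819 × 24.72 = 0.9439 mol/L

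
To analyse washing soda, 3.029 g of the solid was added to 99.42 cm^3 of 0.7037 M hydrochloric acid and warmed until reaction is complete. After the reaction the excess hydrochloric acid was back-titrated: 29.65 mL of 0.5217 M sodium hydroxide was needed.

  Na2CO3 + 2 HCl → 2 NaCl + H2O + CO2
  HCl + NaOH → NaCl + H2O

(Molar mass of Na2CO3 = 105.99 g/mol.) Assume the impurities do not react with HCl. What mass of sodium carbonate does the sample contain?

n(HCl) added = 0.09942 × 0.7037 = 0.06996 mol
n(NaOH) used in back-titration = 0.02965 × 0.5217 = 0.01547 mol
n(HCl) left over = 0.01547 mol (1:1 ratio)
n(HCl) consumed by analyte = 0.06996 − 0.01547 = 0.05449 mol
From the 1:2 ratio, n(Na2CO3) = 1/2 × 0.05449 = 0.02725 mol
mass of Na2CO3 = 0.02725 × 105.99 = 2.888 g

2.888 g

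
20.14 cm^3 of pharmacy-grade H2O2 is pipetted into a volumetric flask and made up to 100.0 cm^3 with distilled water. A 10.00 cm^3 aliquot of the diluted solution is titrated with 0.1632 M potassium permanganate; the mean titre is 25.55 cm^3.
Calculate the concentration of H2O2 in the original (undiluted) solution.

2 MnO4^- + 5 H2O2 + 6 H^+ → 2 Mn^2+ + 5 O2 + 8 H2O
n(KMnO4) = 0.02555 × 0.1632 = 4.170 × 10^-3 mol
From the 5:2 ratio, n(H2O2) in the aliquot = 5/2 × 4.170 × 10^-3 = 0.01042 mol
[H2O2]_dilute = 0.01042 / 0.01000 = 1.042 mol/L
Dilution factor = 100.0 / 20.14 = 4.965
[H2O2]_stock = 1.042 × 4.965 = 5.176 mol/L

5.176 M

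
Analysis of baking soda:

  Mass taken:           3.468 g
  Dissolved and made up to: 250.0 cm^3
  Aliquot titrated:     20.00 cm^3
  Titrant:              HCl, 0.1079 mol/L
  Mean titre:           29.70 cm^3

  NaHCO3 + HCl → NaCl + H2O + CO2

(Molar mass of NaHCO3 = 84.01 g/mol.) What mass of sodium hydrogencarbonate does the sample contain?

3.365 g

n(HCl) per titration = 0.02970 × 0.1079 = 3.205 × 10^-3 mol
n(NaHCO3) in each aliquot = 3.205 × 10^-3 mol (1:1 ratio)
n(NaHCO3) in the whole flask = 3.205 × 10^-3 × 250.0/20.00 = 0.04006 mol
mass of NaHCO3 = 0.04006 × 84.01 = 3.365 g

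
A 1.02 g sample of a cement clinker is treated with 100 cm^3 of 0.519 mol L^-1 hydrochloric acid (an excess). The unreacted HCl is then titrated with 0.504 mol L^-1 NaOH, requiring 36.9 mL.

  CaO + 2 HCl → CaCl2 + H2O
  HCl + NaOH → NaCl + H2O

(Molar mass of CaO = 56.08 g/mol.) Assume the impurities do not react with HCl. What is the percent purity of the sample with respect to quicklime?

n(HCl) added = 0.100 × 0.519 = 0.0519 mol
n(NaOH) used in back-titration = 0.0369 × 0.504 = 0.0186 mol
n(HCl) left over = 0.0186 mol (1:1 ratio)
n(HCl) consumed by analyte = 0.0519 − 0.0186 = 0.0333 mol
From the 1:2 ratio, n(CaO) = 1/2 × 0.0333 = 0.0167 mol
mass of CaO = 0.0167 × 56.08 = 0.934 g
% CaO = 0.934 / 1.02 × 100 = 91.5 %

91.5 %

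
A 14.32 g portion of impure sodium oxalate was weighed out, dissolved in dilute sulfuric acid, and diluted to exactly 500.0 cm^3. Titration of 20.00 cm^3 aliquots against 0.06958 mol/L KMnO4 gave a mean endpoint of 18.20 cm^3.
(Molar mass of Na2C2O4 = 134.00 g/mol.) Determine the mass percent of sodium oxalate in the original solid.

74.06 %

2 MnO4^- + 5 C2O4^2- + 16 H^+ → 2 Mn^2+ + 10 CO2 + 8 H2O
n(KMnO4) per titration = 0.01820 × 0.06958 = 1.266 × 10^-3 mol
From the 5:2 ratio, n(Na2C2O4) in each aliquot = 5/2 × 1.266 × 10^-3 = 3.166 × 10^-3 mol
n(Na2C2O4) in the whole flask = 3.166 × 10^-3 × 500.0/20.00 = 0.07915 mol
mass of Na2C2O4 = 0.07915 × 134.00 = 10.61 g
% Na2C2O4 = 10.61 / 14.32 × 100 = 74.06 %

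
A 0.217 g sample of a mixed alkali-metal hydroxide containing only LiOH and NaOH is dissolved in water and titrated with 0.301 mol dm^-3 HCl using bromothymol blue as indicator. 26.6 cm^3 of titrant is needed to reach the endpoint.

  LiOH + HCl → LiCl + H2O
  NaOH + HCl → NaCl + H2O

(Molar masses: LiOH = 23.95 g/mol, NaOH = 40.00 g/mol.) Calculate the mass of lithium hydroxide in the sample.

n(HCl) = 0.0266 × 0.301 = 8.01 × 10^-3 mol
Let x = n(LiOH), y = n(NaOH).
Titrant: 1x + 1y = 8.01 × 10^-3;  mass: 23.95x + 40.00y = 0.217
Solving, x = 6.43 × 10^-3 mol, y = 1.57 × 10^-3 mol
mass of LiOH = 6.43 × 10^-3 × 23.95 = 0.154 g

0.154 g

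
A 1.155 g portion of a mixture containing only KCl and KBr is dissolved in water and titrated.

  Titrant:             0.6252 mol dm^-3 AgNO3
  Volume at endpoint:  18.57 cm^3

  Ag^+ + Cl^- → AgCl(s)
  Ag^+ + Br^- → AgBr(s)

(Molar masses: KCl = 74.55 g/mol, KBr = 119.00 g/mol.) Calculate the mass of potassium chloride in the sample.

n(AgNO3) = 0.01857 × 0.6252 = 0.01161 mol
Let x = n(KCl), y = n(KBr).
Titrant: 1x + 1y = 0.01161;  mass: 74.55x + 119.00y = 1.155
Solving, x = 5.098 × 10^-3 mol, y = 6.512 × 10^-3 mol
mass of KCl = 5.098 × 10^-3 × 74.55 = 0.3800 g

0.3800 g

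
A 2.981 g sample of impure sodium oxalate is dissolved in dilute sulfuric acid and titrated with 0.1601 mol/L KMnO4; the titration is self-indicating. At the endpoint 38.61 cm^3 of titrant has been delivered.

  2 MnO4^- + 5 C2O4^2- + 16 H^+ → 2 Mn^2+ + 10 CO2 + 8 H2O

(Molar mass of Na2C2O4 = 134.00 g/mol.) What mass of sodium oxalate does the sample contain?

n(KMnO4) = 0.03861 L × 0.1601 mol/L = 6.181 × 10^-3 mol
From the 5:2 ratio, n(Na2C2O4) = 5/2 × 6.181 × 10^-3 = 0.01545 mol
mass of Na2C2O4 = 0.01545 × 134.00 g/mol = 2.071 g

2.071 g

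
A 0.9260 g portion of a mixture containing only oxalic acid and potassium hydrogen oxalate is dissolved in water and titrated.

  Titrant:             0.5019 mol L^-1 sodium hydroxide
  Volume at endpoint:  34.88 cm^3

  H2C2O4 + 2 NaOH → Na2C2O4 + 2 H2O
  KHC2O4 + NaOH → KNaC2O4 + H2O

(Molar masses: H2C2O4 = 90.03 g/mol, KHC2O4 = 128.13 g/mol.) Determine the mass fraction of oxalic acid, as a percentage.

n(NaOH) = 0.03488 × 0.5019 = 0.01751 mol
Let x = n(H2C2O4), y = n(KHC2O4).
Titrant: 2x + 1y = 0.01751;  mass: 90.03x + 128.13y = 0.9260
Solving, x = 7.923 × 10^-3 mol, y = 1.660 × 10^-3 mol
mass of H2C2O4 = 7.923 × 10^-3 × 90.03 = 0.7133 g
% H2C2O4 = 0.7133 / 0.9260 × 100 = 77.03 %

77.03 %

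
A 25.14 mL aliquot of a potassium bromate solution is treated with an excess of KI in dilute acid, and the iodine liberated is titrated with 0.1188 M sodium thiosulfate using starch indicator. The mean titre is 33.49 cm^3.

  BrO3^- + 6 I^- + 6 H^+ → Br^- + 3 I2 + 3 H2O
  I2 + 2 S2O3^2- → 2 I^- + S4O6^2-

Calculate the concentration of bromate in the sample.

n(S2O3^2-) = 0.03349 × 0.1188 = 3.979 × 10^-3 mol
n(I2) = n(S2O3^2-)/2 = 1.989 × 10^-3 mol
From the 1:3 ratio, n(BrO3^-) in the aliquot = 1/3 × 1.989 × 10^-3 = 6.631 × 10^-4 mol
[BrO3^-] = 6.631 × 10^-4 / 0.02514 = 0.02638 mol/L

0.02638 M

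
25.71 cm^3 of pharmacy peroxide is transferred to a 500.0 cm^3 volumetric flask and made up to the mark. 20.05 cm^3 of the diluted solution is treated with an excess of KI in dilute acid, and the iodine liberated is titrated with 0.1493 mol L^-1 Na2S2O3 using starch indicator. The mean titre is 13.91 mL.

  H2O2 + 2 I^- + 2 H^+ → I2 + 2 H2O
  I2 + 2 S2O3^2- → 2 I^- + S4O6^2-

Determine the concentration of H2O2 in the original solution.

1.007 mol/L

n(S2O3^2-) = 0.01391 × 0.1493 = 2.077 × 10^-3 mol
n(I2) = n(S2O3^2-)/2 = 1.038 × 10^-3 mol
n(H2O2) in the aliquot = 1.038 × 10^-3 mol (1:1 ratio)
[H2O2]_dilute = 1.038 × 10^-3 / 0.02005 = 0.05179 mol/L
[H2O2]_original = 0.05179 × 500.0/25.71 = 1.007 mol/L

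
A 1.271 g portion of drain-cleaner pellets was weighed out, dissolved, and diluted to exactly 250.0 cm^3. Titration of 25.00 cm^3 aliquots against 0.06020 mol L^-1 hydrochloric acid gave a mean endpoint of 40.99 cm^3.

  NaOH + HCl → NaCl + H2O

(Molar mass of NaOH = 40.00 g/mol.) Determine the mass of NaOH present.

0.9870 g

n(HCl) per titration = 0.04099 × 0.06020 = 2.468 × 10^-3 mol
n(NaOH) in each aliquot = 2.468 × 10^-3 mol (1:1 ratio)
n(NaOH) in the whole flask = 2.468 × 10^-3 × 250.0/25.00 = 0.02468 mol
mass of NaOH = 0.02468 × 40.00 = 0.9870 g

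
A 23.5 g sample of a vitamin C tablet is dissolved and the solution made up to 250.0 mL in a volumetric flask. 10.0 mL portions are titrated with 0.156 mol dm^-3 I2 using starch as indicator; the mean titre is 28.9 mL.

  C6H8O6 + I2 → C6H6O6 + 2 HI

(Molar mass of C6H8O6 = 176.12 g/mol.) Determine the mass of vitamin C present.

19.9 g

n(I2) per titration = 0.0289 × 0.156 = 4.51 × 10^-3 mol
n(C6H8O6) in each aliquot = 4.51 × 10^-3 mol (1:1 ratio)
n(C6H8O6) in the whole flask = 4.51 × 10^-3 × 250.0/10.0 = 0.113 mol
mass of C6H8O6 = 0.113 × 176.12 = 19.9 g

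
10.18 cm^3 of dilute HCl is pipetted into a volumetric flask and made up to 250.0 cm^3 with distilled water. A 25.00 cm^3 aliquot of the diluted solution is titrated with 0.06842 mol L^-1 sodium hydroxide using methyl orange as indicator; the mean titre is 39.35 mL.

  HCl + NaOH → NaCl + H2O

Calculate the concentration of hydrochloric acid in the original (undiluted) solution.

n(NaOH) = 0.03935 × 0.06842 = 2.692 × 10^-3 mol
n(HCl) in the aliquot = 2.692 × 10^-3 mol (1:1 ratio)
[HCl]_dilute = 2.692 × 10^-3 / 0.02500 = 0.1077 mol/L
Dilution factor = 250.0 / 10.18 = 24.56
[HCl]_stock = 0.1077 × 24.56 = 2.645 mol/L

2.645 mol/L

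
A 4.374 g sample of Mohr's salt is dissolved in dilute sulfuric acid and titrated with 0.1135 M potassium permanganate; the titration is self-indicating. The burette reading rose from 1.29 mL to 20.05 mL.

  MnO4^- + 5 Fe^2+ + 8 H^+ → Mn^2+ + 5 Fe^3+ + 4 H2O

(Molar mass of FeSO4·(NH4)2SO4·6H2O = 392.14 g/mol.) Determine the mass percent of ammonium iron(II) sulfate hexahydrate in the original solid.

n(KMnO4) = 0.01876 L × 0.1135 mol/L = 2.129 × 10^-3 mol
From the 5:1 ratio, n(FeSO4·(NH4)2SO4·6H2O) = 5/1 × 2.129 × 10^-3 = 0.01065 mol
mass of FeSO4·(NH4)2SO4·6H2O = 0.01065 × 392.14 g/mol = 4.175 g
% FeSO4·(NH4)2SO4·6H2O = 4.175 / 4.374 × 100 = 95.45 %

95.45 %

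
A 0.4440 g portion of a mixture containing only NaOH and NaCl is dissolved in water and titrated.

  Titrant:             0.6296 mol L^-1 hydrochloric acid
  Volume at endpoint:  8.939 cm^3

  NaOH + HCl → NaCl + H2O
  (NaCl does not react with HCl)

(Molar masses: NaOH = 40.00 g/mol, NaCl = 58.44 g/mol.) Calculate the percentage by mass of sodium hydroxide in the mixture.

n(HCl) = 0.008939 × 0.6296 = 5.628 × 10^-3 mol
Let x = n(NaOH), y = n(NaCl).
Titrant: 1x = 5.628 × 10^-3;  mass: 40.00x + 58.44y = 0.4440
Solving, x = 5.628 × 10^-3 mol, y = 3.745 × 10^-3 mol
mass of NaOH = 5.628 × 10^-3 × 40.00 = 0.2251 g
% NaOH = 0.2251 / 0.4440 × 100 = 50.70 %

50.70 %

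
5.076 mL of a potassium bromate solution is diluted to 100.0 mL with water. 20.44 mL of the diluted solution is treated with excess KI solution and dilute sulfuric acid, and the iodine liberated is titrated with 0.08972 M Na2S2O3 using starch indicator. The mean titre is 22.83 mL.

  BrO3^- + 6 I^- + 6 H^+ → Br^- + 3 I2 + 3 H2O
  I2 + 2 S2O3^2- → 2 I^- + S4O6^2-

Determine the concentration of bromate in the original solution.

0.3290 M

n(S2O3^2-) = 0.02283 × 0.08972 = 2.048 × 10^-3 mol
n(I2) = n(S2O3^2-)/2 = 1.024 × 10^-3 mol
From the 1:3 ratio, n(BrO3^-) in the aliquot = 1/3 × 1.024 × 10^-3 = 3.414 × 10^-4 mol
[BrO3^-]_dilute = 3.414 × 10^-4 / 0.02044 = 0.01670 mol/L
[BrO3^-]_original = 0.01670 × 100.0/5.076 = 0.3290 mol/L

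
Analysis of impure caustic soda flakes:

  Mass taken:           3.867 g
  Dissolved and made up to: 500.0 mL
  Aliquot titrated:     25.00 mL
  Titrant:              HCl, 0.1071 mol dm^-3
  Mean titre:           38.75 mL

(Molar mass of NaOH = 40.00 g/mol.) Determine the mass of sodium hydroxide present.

3.320 g

NaOH + HCl → NaCl + H2O
n(HCl) per titration = 0.03875 × 0.1071 = 4.150 × 10^-3 mol
n(NaOH) in each aliquot = 4.150 × 10^-3 mol (1:1 ratio)
n(NaOH) in the whole flask = 4.150 × 10^-3 × 500.0/25.00 = 0.08300 mol
mass of NaOH = 0.08300 × 40.00 = 3.320 g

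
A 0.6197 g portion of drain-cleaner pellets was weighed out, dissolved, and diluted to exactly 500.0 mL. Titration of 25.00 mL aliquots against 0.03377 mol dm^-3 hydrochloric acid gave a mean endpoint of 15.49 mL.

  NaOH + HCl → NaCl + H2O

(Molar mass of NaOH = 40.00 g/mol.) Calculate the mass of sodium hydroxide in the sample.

0.4185 g

n(HCl) per titration = 0.01549 × 0.03377 = 5.231 × 10^-4 mol
n(NaOH) in each aliquot = 5.231 × 10^-4 mol (1:1 ratio)
n(NaOH) in the whole flask = 5.231 × 10^-4 × 500.0/25.00 = 0.01046 mol
mass of NaOH = 0.01046 × 40.00 = 0.4185 g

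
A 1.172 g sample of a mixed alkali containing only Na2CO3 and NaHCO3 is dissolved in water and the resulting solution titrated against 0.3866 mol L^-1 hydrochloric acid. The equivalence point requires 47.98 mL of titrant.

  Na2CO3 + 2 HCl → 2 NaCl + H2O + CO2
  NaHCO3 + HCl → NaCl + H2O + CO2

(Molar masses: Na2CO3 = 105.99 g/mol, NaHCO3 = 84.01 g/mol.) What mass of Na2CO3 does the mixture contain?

n(HCl) = 0.04798 × 0.3866 = 0.01855 mol
Let x = n(Na2CO3), y = n(NaHCO3).
Titrant: 2x + 1y = 0.01855;  mass: 105.99x + 84.01y = 1.172
Solving, x = 6.228 × 10^-3 mol, y = 6.094 × 10^-3 mol
mass of Na2CO3 = 6.228 × 10^-3 × 105.99 = 0.6601 g

0.6601 g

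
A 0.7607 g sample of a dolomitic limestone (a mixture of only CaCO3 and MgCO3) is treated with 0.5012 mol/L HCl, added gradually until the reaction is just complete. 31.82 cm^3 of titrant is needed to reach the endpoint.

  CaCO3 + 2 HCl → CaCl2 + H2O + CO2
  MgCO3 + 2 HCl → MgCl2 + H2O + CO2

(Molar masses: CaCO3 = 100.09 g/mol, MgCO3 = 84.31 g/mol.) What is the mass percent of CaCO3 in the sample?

73.71 %

n(HCl) = 0.03182 × 0.5012 = 0.01595 mol
Let x = n(CaCO3), y = n(MgCO3).
Titrant: 2x + 2y = 0.01595;  mass: 100.09x + 84.31y = 0.7607
Solving, x = 5.602 × 10^-3 mol, y = 2.372 × 10^-3 mol
mass of CaCO3 = 5.602 × 10^-3 × 100.09 = 0.5607 g
% CaCO3 = 0.5607 / 0.7607 × 100 = 73.71 %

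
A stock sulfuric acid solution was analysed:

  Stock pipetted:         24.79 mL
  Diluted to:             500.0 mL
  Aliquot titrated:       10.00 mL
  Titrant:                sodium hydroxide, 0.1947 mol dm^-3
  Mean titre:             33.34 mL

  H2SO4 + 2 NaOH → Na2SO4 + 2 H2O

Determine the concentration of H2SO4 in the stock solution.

n(NaOH) = 0.03334 × 0.1947 = 6.491 × 10^-3 mol
From the 1:2 ratio, n(H2SO4) in the aliquot = 1/2 × 6.491 × 10^-3 = 3.246 × 10^-3 mol
[H2SO4]_dilute = 3.246 × 10^-3 / 0.01000 = 0.3246 mol/L
Dilution factor = 500.0 / 24.79 = 20.17
[H2SO4]_stock = 0.3246 × 20.17 = 6.546 mol/L

6.546 mol/L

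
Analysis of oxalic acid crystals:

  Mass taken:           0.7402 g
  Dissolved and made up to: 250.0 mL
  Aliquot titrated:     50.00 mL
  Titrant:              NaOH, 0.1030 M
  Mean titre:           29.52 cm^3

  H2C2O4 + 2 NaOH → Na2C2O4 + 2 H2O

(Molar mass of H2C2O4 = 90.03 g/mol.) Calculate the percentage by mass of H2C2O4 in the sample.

92.46 %

n(NaOH) per titration = 0.02952 × 0.1030 = 3.041 × 10^-3 mol
From the 1:2 ratio, n(H2C2O4) in each aliquot = 1/2 × 3.041 × 10^-3 = 1.520 × 10^-3 mol
n(H2C2O4) in the whole flask = 1.520 × 10^-3 × 250.0/50.00 = 7.601 × 10^-3 mol
mass of H2C2O4 = 7.601 × 10^-3 × 90.03 = 0.6844 g
% H2C2O4 = 0.6844 / 0.7402 × 100 = 92.46 %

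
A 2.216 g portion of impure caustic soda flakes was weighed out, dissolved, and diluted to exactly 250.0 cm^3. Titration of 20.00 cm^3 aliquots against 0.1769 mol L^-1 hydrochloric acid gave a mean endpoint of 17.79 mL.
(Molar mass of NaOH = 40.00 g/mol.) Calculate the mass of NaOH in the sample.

NaOH + HCl → NaCl + H2O
n(HCl) per titration = 0.01779 × 0.1769 = 3.147 × 10^-3 mol
n(NaOH) in each aliquot = 3.147 × 10^-3 mol (1:1 ratio)
n(NaOH) in the whole flask = 3.147 × 10^-3 × 250.0/20.00 = 0.03934 mol
mass of NaOH = 0.03934 × 40.00 = 1.574 g

1.574 g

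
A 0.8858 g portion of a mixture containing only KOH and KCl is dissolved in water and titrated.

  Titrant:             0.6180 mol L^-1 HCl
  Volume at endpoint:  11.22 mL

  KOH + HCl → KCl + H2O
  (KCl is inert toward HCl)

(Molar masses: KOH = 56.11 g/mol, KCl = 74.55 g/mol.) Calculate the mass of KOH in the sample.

0.3891 g

n(HCl) = 0.01122 × 0.6180 = 6.934 × 10^-3 mol
Let x = n(KOH), y = n(KCl).
Titrant: 1x = 6.934 × 10^-3;  mass: 56.11x + 74.55y = 0.8858
Solving, x = 6.934 × 10^-3 mol, y = 6.663 × 10^-3 mol
mass of KOH = 6.934 × 10^-3 × 56.11 = 0.3891 g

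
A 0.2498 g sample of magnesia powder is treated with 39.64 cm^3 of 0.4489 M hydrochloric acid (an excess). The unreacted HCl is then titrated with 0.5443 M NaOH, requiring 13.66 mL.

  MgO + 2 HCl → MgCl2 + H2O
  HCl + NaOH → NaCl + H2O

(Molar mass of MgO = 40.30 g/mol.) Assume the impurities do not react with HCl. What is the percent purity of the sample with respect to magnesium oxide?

n(HCl) added = 0.03964 × 0.4489 = 0.01779 mol
n(NaOH) used in back-titration = 0.01366 × 0.5443 = 7.435 × 10^-3 mol
n(HCl) left over = 7.435 × 10^-3 mol (1:1 ratio)
n(HCl) consumed by analyte = 0.01779 − 7.435 × 10^-3 = 0.01036 mol
From the 1:2 ratio, n(MgO) = 1/2 × 0.01036 = 5.180 × 10^-3 mol
mass of MgO = 5.180 × 10^-3 × 40.30 = 0.2087 g
% MgO = 0.2087 / 0.2498 × 100 = 83.56 %

83.56 %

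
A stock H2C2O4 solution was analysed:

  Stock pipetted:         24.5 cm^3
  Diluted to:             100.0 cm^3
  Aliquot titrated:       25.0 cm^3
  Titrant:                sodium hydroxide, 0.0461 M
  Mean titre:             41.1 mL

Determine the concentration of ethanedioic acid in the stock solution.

H2C2O4 + 2 NaOH → Na2C2O4 + 2 H2O
n(NaOH) = 0.0411 × 0.0461 = 1.89 × 10^-3 mol
From the 1:2 ratio, n(H2C2O4) in the aliquot = 1/2 × 1.89 × 10^-3 = 9.47 × 10^-4 mol
[H2C2O4]_dilute = 9.47 × 10^-4 / 0.0250 = 0.0379 mol/L
Dilution factor = 100.0 / 24.5 = 4.082
[H2C2O4]_stock = 0.0379 × 4.082 = 0.155 mol/L

0.155 M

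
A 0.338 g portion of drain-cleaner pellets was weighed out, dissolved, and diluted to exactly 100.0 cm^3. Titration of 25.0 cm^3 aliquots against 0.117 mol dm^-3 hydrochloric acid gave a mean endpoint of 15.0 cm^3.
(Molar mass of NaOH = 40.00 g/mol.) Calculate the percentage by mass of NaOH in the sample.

NaOH + HCl → NaCl + H2O
n(HCl) per titration = 0.0150 × 0.117 = 1.76 × 10^-3 mol
n(NaOH) in each aliquot = 1.76 × 10^-3 mol (1:1 ratio)
n(NaOH) in the whole flask = 1.76 × 10^-3 × 100.0/25.0 = 7.02 × 10^-3 mol
mass of NaOH = 7.02 × 10^-3 × 40.00 = 0.281 g
% NaOH = 0.281 / 0.338 × 100 = 83.1 %

83.1 %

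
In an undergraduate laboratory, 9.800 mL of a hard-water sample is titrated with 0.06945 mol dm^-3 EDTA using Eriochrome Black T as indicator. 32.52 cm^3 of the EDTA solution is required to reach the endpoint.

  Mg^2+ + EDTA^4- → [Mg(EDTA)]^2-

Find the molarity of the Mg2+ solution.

0.2305 mol/L

n(EDTA) = 0.03252 L × 0.06945 mol/L = 2.259 × 10^-3 mol
n(Mg2+) = 2.259 × 10^-3 mol (1:1 mole ratio)
[Mg2+] = 2.259 × 10^-3 mol / 0.009800 L = 0.2305 mol/L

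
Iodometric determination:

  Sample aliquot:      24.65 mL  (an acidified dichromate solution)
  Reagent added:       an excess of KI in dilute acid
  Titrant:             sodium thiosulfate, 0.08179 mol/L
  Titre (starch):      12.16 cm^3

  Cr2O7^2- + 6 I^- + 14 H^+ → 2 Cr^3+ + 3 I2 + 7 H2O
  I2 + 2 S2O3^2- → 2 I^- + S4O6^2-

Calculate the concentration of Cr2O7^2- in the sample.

0.006725 mol/L

n(S2O3^2-) = 0.01216 × 0.08179 = 9.946 × 10^-4 mol
n(I2) = n(S2O3^2-)/2 = 4.973 × 10^-4 mol
From the 1:3 ratio, n(Cr2O7^2-) in the aliquot = 1/3 × 4.973 × 10^-4 = 1.658 × 10^-4 mol
[Cr2O7^2-] = 1.658 × 10^-4 / 0.02465 = 0.006725 mol/L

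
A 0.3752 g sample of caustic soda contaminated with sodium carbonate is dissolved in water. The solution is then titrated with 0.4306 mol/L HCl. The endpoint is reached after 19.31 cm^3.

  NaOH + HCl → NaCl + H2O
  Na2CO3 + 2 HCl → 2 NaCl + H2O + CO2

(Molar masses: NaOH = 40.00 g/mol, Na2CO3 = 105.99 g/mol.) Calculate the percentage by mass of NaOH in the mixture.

53.69 %

n(HCl) = 0.01931 × 0.4306 = 8.315 × 10^-3 mol
Let x = n(NaOH), y = n(Na2CO3).
Titrant: 1x + 2y = 8.315 × 10^-3;  mass: 40.00x + 105.99y = 0.3752
Solving, x = 5.036 × 10^-3 mol, y = 1.639 × 10^-3 mol
mass of NaOH = 5.036 × 10^-3 × 40.00 = 0.2015 g
% NaOH = 0.2015 / 0.3752 × 100 = 53.69 %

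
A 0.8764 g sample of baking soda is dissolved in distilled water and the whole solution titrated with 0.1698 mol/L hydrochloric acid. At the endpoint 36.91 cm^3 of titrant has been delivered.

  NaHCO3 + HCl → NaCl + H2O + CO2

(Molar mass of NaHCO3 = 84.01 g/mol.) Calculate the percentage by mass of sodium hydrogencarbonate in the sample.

n(HCl) = 0.03691 L × 0.1698 mol/L = 6.267 × 10^-3 mol
n(NaHCO3) = 6.267 × 10^-3 mol (1:1 ratio)
mass of NaHCO3 = 6.267 × 10^-3 × 84.01 g/mol = 0.5265 g
% NaHCO3 = 0.5265 / 0.8764 × 100 = 60.08 %

60.08 %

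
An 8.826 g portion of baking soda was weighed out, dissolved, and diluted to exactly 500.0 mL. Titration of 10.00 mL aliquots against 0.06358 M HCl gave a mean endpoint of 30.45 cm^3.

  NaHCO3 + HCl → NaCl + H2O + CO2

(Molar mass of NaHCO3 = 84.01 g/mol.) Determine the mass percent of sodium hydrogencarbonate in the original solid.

92.14 %

n(HCl) per titration = 0.03045 × 0.06358 = 1.936 × 10^-3 mol
n(NaHCO3) in each aliquot = 1.936 × 10^-3 mol (1:1 ratio)
n(NaHCO3) in the whole flask = 1.936 × 10^-3 × 500.0/10.00 = 0.09680 mol
mass of NaHCO3 = 0.09680 × 84.01 = 8.132 g
% NaHCO3 = 8.132 / 8.826 × 100 = 92.14 %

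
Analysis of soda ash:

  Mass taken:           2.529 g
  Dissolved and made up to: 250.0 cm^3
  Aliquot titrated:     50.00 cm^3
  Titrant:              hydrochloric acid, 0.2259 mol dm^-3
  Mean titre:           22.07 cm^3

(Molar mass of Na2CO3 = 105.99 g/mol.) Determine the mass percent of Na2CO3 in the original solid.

Na2CO3 + 2 HCl → 2 NaCl + H2O + CO2
n(HCl) per titration = 0.02207 × 0.2259 = 4.986 × 10^-3 mol
From the 1:2 ratio, n(Na2CO3) in each aliquot = 1/2 × 4.986 × 10^-3 = 2.493 × 10^-3 mol
n(Na2CO3) in the whole flask = 2.493 × 10^-3 × 250.0/50.00 = 0.01246 mol
mass of Na2CO3 = 0.01246 × 105.99 = 1.321 g
% Na2CO3 = 1.321 / 2.529 × 100 = 52.24 %

52.24 %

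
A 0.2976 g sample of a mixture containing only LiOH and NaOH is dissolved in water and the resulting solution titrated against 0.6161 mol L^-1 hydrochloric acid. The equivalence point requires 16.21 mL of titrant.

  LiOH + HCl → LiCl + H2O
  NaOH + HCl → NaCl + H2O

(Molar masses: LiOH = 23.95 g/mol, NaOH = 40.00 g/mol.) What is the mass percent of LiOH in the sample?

n(HCl) = 0.01621 × 0.6161 = 9.987 × 10^-3 mol
Let x = n(LiOH), y = n(NaOH).
Titrant: 1x + 1y = 9.987 × 10^-3;  mass: 23.95x + 40.00y = 0.2976
Solving, x = 6.348 × 10^-3 mol, y = 3.639 × 10^-3 mol
mass of LiOH = 6.348 × 10^-3 × 23.95 = 0.1520 g
% LiOH = 0.1520 / 0.2976 × 100 = 51.08 %

51.08 %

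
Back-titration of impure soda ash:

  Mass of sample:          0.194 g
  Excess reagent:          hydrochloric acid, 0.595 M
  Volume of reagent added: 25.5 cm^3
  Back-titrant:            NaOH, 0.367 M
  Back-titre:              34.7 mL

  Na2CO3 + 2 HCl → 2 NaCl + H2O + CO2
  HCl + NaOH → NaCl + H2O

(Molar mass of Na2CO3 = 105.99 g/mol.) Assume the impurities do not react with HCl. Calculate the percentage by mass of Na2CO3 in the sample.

66.6 %

n(HCl) added = 0.0255 × 0.595 = 0.0152 mol
n(NaOH) used in back-titration = 0.0347 × 0.367 = 0.0127 mol
n(HCl) left over = 0.0127 mol (1:1 ratio)
n(HCl) consumed by analyte = 0.0152 − 0.0127 = 2.44 × 10^-3 mol
From the 1:2 ratio, n(Na2CO3) = 1/2 × 2.44 × 10^-3 = 1.22 × 10^-3 mol
mass of Na2CO3 = 1.22 × 10^-3 × 105.99 = 0.129 g
% Na2CO3 = 0.129 / 0.194 × 100 = 66.6 %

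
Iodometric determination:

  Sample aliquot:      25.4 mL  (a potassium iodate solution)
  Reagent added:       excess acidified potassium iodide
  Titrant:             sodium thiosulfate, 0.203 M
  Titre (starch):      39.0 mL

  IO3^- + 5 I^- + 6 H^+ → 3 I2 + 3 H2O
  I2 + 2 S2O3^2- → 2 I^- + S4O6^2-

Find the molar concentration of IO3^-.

n(S2O3^2-) = 0.0390 × 0.203 = 7.92 × 10^-3 mol
n(I2) = n(S2O3^2-)/2 = 3.96 × 10^-3 mol
From the 1:3 ratio, n(IO3^-) in the aliquot = 1/3 × 3.96 × 10^-3 = 1.32 × 10^-3 mol
[IO3^-] = 1.32 × 10^-3 / 0.0254 = 0.0519 mol/L

0.0519 M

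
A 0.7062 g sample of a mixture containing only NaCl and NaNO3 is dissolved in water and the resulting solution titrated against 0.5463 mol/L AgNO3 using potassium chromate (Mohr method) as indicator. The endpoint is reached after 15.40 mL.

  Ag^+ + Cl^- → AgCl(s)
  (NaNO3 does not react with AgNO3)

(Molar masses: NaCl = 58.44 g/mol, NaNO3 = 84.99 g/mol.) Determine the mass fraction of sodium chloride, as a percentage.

69.62 %

n(AgNO3) = 0.01540 × 0.5463 = 8.413 × 10^-3 mol
Let x = n(NaCl), y = n(NaNO3).
Titrant: 1x = 8.413 × 10^-3;  mass: 58.44x + 84.99y = 0.7062
Solving, x = 8.413 × 10^-3 mol, y = 2.524 × 10^-3 mol
mass of NaCl = 8.413 × 10^-3 × 58.44 = 0.4917 g
% NaCl = 0.4917 / 0.7062 × 100 = 69.62 %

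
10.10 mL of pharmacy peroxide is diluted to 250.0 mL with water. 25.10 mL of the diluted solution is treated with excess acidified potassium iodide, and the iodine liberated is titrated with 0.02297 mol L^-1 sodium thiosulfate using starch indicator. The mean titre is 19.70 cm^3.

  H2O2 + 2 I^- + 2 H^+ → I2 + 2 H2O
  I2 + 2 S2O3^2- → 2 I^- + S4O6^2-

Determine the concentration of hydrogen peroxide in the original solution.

n(S2O3^2-) = 0.01970 × 0.02297 = 4.525 × 10^-4 mol
n(I2) = n(S2O3^2-)/2 = 2.263 × 10^-4 mol
n(H2O2) in the aliquot = 2.263 × 10^-4 mol (1:1 ratio)
[H2O2]_dilute = 2.263 × 10^-4 / 0.02510 = 0.009014 mol/L
[H2O2]_original = 0.009014 × 250.0/10.10 = 0.2231 mol/L

0.2231 mol/L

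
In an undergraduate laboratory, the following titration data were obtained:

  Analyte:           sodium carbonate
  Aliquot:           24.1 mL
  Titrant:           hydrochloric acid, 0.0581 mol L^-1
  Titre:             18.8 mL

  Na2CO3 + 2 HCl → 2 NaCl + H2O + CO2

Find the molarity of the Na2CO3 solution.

0.0227 mol/L

n(HCl) = 0.0188 L × 0.0581 mol/L = 1.09 × 10^-3 mol
From the 1:2 mole ratio, n(Na2CO3) = 1/2 × 1.09 × 10^-3 = 5.46 × 10^-4 mol
[Na2CO3] = 5.46 × 10^-4 mol / 0.0241 L = 0.0227 mol/L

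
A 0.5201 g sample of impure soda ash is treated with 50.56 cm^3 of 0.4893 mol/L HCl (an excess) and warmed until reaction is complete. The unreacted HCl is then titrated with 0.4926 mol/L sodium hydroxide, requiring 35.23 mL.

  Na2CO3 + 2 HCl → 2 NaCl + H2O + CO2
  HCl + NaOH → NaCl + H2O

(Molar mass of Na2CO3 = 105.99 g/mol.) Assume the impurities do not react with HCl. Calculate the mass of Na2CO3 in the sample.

n(HCl) added = 0.05056 × 0.4893 = 0.02474 mol
n(NaOH) used in back-titration = 0.03523 × 0.4926 = 0.01735 mol
n(HCl) left over = 0.01735 mol (1:1 ratio)
n(HCl) consumed by analyte = 0.02474 − 0.01735 = 7.385 × 10^-3 mol
From the 1:2 ratio, n(Na2CO3) = 1/2 × 7.385 × 10^-3 = 3.692 × 10^-3 mol
mass of Na2CO3 = 3.692 × 10^-3 × 105.99 = 0.3914 g

0.3914 g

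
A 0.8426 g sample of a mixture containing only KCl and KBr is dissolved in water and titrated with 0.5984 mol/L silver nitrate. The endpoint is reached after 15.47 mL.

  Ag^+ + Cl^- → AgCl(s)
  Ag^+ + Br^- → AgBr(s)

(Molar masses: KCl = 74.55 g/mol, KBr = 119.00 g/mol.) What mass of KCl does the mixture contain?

0.4344 g

n(AgNO3) = 0.01547 × 0.5984 = 9.257 × 10^-3 mol
Let x = n(KCl), y = n(KBr).
Titrant: 1x + 1y = 9.257 × 10^-3;  mass: 74.55x + 119.00y = 0.8426
Solving, x = 5.827 × 10^-3 mol, y = 3.430 × 10^-3 mol
mass of KCl = 5.827 × 10^-3 × 74.55 = 0.4344 g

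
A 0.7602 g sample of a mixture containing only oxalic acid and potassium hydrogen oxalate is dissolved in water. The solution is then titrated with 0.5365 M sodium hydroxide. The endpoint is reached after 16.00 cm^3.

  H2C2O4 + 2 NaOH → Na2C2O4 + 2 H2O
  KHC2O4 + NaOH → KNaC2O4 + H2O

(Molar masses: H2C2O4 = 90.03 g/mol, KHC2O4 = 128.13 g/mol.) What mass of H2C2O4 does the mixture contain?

n(NaOH) = 0.01600 × 0.5365 = 8.584 × 10^-3 mol
Let x = n(H2C2O4), y = n(KHC2O4).
Titrant: 2x + 1y = 8.584 × 10^-3;  mass: 90.03x + 128.13y = 0.7602
Solving, x = 2.043 × 10^-3 mol, y = 4.497 × 10^-3 mol
mass of H2C2O4 = 2.043 × 10^-3 × 90.03 = 0.1840 g

0.1840 g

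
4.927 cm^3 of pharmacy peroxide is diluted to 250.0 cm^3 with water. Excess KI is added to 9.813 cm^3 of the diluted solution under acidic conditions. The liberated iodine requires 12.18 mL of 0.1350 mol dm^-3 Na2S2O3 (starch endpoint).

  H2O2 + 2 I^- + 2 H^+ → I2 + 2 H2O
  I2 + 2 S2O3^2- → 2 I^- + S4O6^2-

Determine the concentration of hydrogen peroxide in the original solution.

4.251 mol/L

n(S2O3^2-) = 0.01218 × 0.1350 = 1.644 × 10^-3 mol
n(I2) = n(S2O3^2-)/2 = 8.221 × 10^-4 mol
n(H2O2) in the aliquot = 8.221 × 10^-4 mol (1:1 ratio)
[H2O2]_dilute = 8.221 × 10^-4 / 0.009813 = 0.08378 mol/L
[H2O2]_original = 0.08378 × 250.0/4.927 = 4.251 mol/L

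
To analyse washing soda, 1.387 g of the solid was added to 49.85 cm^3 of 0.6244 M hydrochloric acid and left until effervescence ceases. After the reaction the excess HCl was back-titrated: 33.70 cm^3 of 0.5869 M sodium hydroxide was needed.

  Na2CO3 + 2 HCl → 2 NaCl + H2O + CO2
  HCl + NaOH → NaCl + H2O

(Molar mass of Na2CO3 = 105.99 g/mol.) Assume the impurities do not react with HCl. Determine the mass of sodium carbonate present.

0.6014 g

n(HCl) added = 0.04985 × 0.6244 = 0.03113 mol
n(NaOH) used in back-titration = 0.03370 × 0.5869 = 0.01978 mol
n(HCl) left over = 0.01978 mol (1:1 ratio)
n(HCl) consumed by analyte = 0.03113 − 0.01978 = 0.01135 mol
From the 1:2 ratio, n(Na2CO3) = 1/2 × 0.01135 = 5.674 × 10^-3 mol
mass of Na2CO3 = 5.674 × 10^-3 × 105.99 = 0.6014 g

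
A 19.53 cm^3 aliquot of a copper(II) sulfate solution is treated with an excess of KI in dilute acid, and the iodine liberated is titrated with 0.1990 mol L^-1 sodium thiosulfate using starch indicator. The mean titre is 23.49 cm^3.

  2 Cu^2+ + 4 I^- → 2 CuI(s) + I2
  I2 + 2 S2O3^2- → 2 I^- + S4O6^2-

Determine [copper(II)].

n(S2O3^2-) = 0.02349 × 0.1990 = 4.675 × 10^-3 mol
n(I2) = n(S2O3^2-)/2 = 2.337 × 10^-3 mol
From the 2:1 ratio, n(Cu2+) in the aliquot = 2/1 × 2.337 × 10^-3 = 4.675 × 10^-3 mol
[Cu2+] = 4.675 × 10^-3 / 0.01953 = 0.2394 mol/L

0.2394 mol/L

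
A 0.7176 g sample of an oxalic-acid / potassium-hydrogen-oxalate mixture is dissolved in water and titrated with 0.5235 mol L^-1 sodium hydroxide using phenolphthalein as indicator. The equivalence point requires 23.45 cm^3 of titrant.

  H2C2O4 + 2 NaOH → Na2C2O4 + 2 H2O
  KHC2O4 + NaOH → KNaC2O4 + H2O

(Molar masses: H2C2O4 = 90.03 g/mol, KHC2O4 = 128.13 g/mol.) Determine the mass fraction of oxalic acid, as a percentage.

n(NaOH) = 0.02345 × 0.5235 = 0.01228 mol
Let x = n(H2C2O4), y = n(KHC2O4).
Titrant: 2x + 1y = 0.01228;  mass: 90.03x + 128.13y = 0.7176
Solving, x = 5.145 × 10^-3 mol, y = 1.985 × 10^-3 mol
mass of H2C2O4 = 5.145 × 10^-3 × 90.03 = 0.4632 g
% H2C2O4 = 0.4632 / 0.7176 × 100 = 64.56 %

64.56 %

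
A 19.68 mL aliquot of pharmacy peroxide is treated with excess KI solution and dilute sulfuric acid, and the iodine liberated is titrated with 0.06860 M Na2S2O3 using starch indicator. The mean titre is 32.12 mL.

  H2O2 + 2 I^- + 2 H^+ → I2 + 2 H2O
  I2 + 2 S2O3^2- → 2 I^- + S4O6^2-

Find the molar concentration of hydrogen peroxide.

n(S2O3^2-) = 0.03212 × 0.06860 = 2.203 × 10^-3 mol
n(I2) = n(S2O3^2-)/2 = 1.102 × 10^-3 mol
n(H2O2) in the aliquot = 1.102 × 10^-3 mol (1:1 ratio)
[H2O2] = 1.102 × 10^-3 / 0.01968 = 0.05598 mol/L

0.05598 M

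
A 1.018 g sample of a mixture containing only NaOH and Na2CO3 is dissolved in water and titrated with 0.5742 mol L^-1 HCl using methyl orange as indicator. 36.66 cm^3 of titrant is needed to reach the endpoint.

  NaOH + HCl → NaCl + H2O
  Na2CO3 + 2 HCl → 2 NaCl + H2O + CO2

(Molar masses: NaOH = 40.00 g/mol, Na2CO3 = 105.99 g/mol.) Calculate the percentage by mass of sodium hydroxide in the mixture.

29.50 %

n(HCl) = 0.03666 × 0.5742 = 0.02105 mol
Let x = n(NaOH), y = n(Na2CO3).
Titrant: 1x + 2y = 0.02105;  mass: 40.00x + 105.99y = 1.018
Solving, x = 7.507 × 10^-3 mol, y = 6.772 × 10^-3 mol
mass of NaOH = 7.507 × 10^-3 × 40.00 = 0.3003 g
% NaOH = 0.3003 / 1.018 × 100 = 29.50 %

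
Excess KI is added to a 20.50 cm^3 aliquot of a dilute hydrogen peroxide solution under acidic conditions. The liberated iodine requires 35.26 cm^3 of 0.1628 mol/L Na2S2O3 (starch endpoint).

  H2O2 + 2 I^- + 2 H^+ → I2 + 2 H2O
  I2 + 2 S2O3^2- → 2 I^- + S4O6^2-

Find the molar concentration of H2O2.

n(S2O3^2-) = 0.03526 × 0.1628 = 5.740 × 10^-3 mol
n(I2) = n(S2O3^2-)/2 = 2.870 × 10^-3 mol
n(H2O2) in the aliquot = 2.870 × 10^-3 mol (1:1 ratio)
[H2O2] = 2.870 × 10^-3 / 0.02050 = 0.1400 mol/L

0.1400 mol/L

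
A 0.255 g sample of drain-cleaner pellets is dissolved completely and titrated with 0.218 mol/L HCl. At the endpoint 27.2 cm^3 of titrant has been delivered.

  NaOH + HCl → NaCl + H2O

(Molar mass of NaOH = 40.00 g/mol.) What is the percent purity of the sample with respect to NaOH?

n(HCl) = 0.0272 L × 0.218 mol/L = 5.93 × 10^-3 mol
n(NaOH) = 5.93 × 10^-3 mol (1:1 ratio)
mass of NaOH = 5.93 × 10^-3 × 40.00 g/mol = 0.237 g
% NaOH = 0.237 / 0.255 × 100 = 93.0 %

93.0 %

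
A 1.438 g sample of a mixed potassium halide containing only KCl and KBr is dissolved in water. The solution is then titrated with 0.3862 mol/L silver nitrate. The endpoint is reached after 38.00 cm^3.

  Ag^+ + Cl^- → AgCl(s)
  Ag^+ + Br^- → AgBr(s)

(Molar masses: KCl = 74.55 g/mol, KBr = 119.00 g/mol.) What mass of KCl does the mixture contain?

0.5172 g

n(AgNO3) = 0.03800 × 0.3862 = 0.01468 mol
Let x = n(KCl), y = n(KBr).
Titrant: 1x + 1y = 0.01468;  mass: 74.55x + 119.00y = 1.438
Solving, x = 6.938 × 10^-3 mol, y = 7.738 × 10^-3 mol
mass of KCl = 6.938 × 10^-3 × 74.55 = 0.5172 g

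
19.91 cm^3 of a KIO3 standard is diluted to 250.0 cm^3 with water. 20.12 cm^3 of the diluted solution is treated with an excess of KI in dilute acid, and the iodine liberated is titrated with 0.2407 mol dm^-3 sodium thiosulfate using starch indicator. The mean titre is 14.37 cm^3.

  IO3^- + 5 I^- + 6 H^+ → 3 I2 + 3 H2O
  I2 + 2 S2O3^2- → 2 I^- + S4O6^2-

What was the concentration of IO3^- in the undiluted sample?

0.3598 mol/L

n(S2O3^2-) = 0.01437 × 0.2407 = 3.459 × 10^-3 mol
n(I2) = n(S2O3^2-)/2 = 1.729 × 10^-3 mol
From the 1:3 ratio, n(IO3^-) in the aliquot = 1/3 × 1.729 × 10^-3 = 5.765 × 10^-4 mol
[IO3^-]_dilute = 5.765 × 10^-4 / 0.02012 = 0.02865 mol/L
[IO3^-]_original = 0.02865 × 250.0/19.91 = 0.3598 mol/L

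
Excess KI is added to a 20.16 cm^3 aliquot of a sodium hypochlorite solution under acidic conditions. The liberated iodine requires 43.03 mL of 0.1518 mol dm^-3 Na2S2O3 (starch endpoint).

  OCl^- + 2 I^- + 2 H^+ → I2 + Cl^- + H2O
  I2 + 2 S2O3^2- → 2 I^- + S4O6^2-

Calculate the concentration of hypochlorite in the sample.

0.1620 mol/L

n(S2O3^2-) = 0.04303 × 0.1518 = 6.532 × 10^-3 mol
n(I2) = n(S2O3^2-)/2 = 3.266 × 10^-3 mol
n(OCl^-) in the aliquot = 3.266 × 10^-3 mol (1:1 ratio)
[OCl^-] = 3.266 × 10^-3 / 0.02016 = 0.1620 mol/L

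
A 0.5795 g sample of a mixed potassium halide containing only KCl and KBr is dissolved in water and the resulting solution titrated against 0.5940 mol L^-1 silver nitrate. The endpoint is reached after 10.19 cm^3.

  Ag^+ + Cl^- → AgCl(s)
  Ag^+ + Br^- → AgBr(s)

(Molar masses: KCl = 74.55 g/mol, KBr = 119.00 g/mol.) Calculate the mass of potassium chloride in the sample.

0.2361 g

n(AgNO3) = 0.01019 × 0.5940 = 6.053 × 10^-3 mol
Let x = n(KCl), y = n(KBr).
Titrant: 1x + 1y = 6.053 × 10^-3;  mass: 74.55x + 119.00y = 0.5795
Solving, x = 3.167 × 10^-3 mol, y = 2.885 × 10^-3 mol
mass of KCl = 3.167 × 10^-3 × 74.55 = 0.2361 g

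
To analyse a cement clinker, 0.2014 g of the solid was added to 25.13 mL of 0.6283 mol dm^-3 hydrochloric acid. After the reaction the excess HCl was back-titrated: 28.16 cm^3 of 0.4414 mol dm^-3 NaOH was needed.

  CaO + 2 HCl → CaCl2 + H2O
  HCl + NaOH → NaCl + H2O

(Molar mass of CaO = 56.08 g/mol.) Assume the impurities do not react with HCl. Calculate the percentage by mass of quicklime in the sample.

46.77 %

n(HCl) added = 0.02513 × 0.6283 = 0.01579 mol
n(NaOH) used in back-titration = 0.02816 × 0.4414 = 0.01243 mol
n(HCl) left over = 0.01243 mol (1:1 ratio)
n(HCl) consumed by analyte = 0.01579 − 0.01243 = 3.359 × 10^-3 mol
From the 1:2 ratio, n(CaO) = 1/2 × 3.359 × 10^-3 = 1.680 × 10^-3 mol
mass of CaO = 1.680 × 10^-3 × 56.08 = 0.09420 g
% CaO = 0.09420 / 0.2014 × 100 = 46.77 %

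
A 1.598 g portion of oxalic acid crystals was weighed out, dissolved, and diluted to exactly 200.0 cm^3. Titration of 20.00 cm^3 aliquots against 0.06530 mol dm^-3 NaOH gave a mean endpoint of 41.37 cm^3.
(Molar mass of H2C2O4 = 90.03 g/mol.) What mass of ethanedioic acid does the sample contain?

H2C2O4 + 2 NaOH → Na2C2O4 + 2 H2O
n(NaOH) per titration = 0.04137 × 0.06530 = 2.701 × 10^-3 mol
From the 1:2 ratio, n(H2C2O4) in each aliquot = 1/2 × 2.701 × 10^-3 = 1.351 × 10^-3 mol
n(H2C2O4) in the whole flask = 1.351 × 10^-3 × 200.0/20.00 = 0.01351 mol
mass of H2C2O4 = 0.01351 × 90.03 = 1.216 g

1.216 g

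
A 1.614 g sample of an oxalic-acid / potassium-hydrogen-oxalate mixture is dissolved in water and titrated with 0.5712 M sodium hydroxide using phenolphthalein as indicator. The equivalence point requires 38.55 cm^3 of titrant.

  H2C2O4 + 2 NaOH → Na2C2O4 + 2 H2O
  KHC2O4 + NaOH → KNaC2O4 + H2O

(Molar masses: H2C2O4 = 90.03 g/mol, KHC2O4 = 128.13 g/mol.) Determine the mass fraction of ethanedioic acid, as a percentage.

n(NaOH) = 0.03855 × 0.5712 = 0.02202 mol
Let x = n(H2C2O4), y = n(KHC2O4).
Titrant: 2x + 1y = 0.02202;  mass: 90.03x + 128.13y = 1.614
Solving, x = 7.263 × 10^-3 mol, y = 7.493 × 10^-3 mol
mass of H2C2O4 = 7.263 × 10^-3 × 90.03 = 0.6539 g
% H2C2O4 = 0.6539 / 1.614 × 100 = 40.52 %

40.52 %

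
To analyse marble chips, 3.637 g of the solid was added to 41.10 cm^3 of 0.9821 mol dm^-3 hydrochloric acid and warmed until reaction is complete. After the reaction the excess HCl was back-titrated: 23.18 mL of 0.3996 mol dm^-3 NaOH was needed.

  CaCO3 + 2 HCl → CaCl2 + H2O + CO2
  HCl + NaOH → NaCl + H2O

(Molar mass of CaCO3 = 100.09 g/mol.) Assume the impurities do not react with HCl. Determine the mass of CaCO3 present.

1.556 g

n(HCl) added = 0.04110 × 0.9821 = 0.04036 mol
n(NaOH) used in back-titration = 0.02318 × 0.3996 = 9.263 × 10^-3 mol
n(HCl) left over = 9.263 × 10^-3 mol (1:1 ratio)
n(HCl) consumed by analyte = 0.04036 − 9.263 × 10^-3 = 0.03110 mol
From the 1:2 ratio, n(CaCO3) = 1/2 × 0.03110 = 0.01555 mol
mass of CaCO3 = 0.01555 × 100.09 = 1.556 g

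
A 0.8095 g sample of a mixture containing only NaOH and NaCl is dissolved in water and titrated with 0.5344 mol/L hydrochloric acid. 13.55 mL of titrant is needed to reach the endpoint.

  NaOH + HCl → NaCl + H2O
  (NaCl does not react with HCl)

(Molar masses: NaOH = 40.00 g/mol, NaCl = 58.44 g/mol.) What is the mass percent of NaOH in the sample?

35.78 %

n(HCl) = 0.01355 × 0.5344 = 7.241 × 10^-3 mol
Let x = n(NaOH), y = n(NaCl).
Titrant: 1x = 7.241 × 10^-3;  mass: 40.00x + 58.44y = 0.8095
Solving, x = 7.241 × 10^-3 mol, y = 8.896 × 10^-3 mol
mass of NaOH = 7.241 × 10^-3 × 40.00 = 0.2896 g
% NaOH = 0.2896 / 0.8095 × 100 = 35.78 %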